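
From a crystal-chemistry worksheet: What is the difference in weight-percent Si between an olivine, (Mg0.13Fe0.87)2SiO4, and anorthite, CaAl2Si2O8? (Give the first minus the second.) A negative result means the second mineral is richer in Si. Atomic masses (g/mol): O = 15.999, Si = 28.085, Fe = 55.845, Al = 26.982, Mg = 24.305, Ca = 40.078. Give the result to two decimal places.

M((Mg0.13Fe0.87)2SiO4) = 195.571 g/mol, so wt% Si = 28.085/195.571 × 100 = 14.36%.
M(CaAl2Si2O8) = 278.204 g/mol, so wt% Si = 56.170/278.204 × 100 = 20.19%.
14.36 − 20.19 = -5.83 pp.

-5.83 percentage points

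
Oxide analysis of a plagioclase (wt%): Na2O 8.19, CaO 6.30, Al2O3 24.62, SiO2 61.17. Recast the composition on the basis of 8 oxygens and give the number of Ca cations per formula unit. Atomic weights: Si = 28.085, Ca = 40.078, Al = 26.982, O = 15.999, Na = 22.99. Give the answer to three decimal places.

0.299 Ca apfu

8.19 wt% Na2O ÷ 61.979 g/mol = 0.13214 mol, giving 0.26428 Na and 0.13214 O.
6.30 wt% CaO ÷ 56.077 g/mol = 0.11235 mol, giving 0.11235 Ca and 0.11235 O.
24.62 wt% Al2O3 ÷ 101.961 g/mol = 0.24146 mol, giving 0.48292 Al and 0.72438 O.
61.17 wt% SiO2 ÷ 60.083 g/mol = 1.01809 mol, giving 1.01809 Si and 2.03618 O.
Oxygen sums to 3.00505; scaling by 8/3.00505 = 2.66219 puts the formula on 8 O.
Ca: 0.11235 × 2.66219 = 0.299 atoms per formula unit.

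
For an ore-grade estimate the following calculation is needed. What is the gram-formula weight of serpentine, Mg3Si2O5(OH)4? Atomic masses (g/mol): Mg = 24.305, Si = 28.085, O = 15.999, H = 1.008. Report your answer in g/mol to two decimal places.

277.11 g/mol

Mg: 3 × 24.305 = 72.9150
Si: 2 × 28.085 = 56.1700
O: 9 × 15.999 = 143.9910
H: 4 × 1.008 = 4.0320
Summing the contributions gives the formula mass.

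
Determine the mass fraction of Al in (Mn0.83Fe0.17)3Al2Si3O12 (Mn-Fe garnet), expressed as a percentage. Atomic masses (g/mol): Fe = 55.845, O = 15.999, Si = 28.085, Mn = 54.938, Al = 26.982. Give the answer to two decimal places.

M((Mn0.83Fe0.17)3Al2Si3O12) = 495.484 g/mol.
Al contributes 2 × 26.982 = 53.964 g per mole.
53.964/495.484 = 0.1089 → 10.89%.

10.89 mass %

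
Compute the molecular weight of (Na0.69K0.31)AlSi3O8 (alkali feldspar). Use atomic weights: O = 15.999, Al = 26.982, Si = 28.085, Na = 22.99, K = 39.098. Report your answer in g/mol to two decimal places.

267.21 g/mol

M = 0.69*22.99 + 0.31*39.098 + 1*26.982 + 3*28.085 + 8*15.999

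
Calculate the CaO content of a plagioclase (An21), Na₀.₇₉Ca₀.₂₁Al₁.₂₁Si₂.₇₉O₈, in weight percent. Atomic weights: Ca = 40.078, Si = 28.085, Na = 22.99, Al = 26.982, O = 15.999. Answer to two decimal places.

4.43 wt%

Formula mass = 265.576 g/mol.
0.21 Ca → 0.2100 mol CaO per formula unit; M(CaO) = 56.077, so CaO mass = 11.776 g.
11.776/265.576 × 100 = 4.43 wt%.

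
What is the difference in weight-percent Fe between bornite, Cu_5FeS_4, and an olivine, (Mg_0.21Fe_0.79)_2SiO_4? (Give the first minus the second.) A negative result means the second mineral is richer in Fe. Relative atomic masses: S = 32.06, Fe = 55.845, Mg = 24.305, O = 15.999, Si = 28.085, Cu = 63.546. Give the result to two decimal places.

-35.18 percentage points

M(Cu_5FeS_4) = 501.815 g/mol, so wt% Fe = 55.845/501.815 × 100 = 11.13%.
M((Mg_0.21Fe_0.79)_2SiO_4) = 190.524 g/mol, so wt% Fe = 88.235/190.524 × 100 = 46.31%.
11.13 − 46.31 = -35.18 pp.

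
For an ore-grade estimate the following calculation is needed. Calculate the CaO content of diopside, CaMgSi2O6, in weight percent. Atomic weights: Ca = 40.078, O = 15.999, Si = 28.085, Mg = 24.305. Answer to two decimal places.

Formula mass = 216.547 g/mol.
1 Ca → 1.0000 mol CaO per formula unit; M(CaO) = 56.077, so CaO mass = 56.077 g.
56.077/216.547 × 100 = 25.90 wt%.

25.90 wt%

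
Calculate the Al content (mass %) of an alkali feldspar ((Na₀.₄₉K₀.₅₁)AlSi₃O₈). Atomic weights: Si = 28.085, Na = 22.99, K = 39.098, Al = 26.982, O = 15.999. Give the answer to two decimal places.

M((Na₀.₄₉K₀.₅₁)AlSi₃O₈) = 270.434 g/mol.
Al contributes 1 × 26.982 = 26.982 g per mole.
26.982/270.434 = 0.0998 → 9.98%.

9.98 mass %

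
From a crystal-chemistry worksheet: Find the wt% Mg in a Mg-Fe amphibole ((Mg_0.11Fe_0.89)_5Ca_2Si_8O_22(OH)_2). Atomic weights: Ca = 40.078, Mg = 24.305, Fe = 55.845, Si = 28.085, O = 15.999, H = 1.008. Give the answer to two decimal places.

M((Mg_0.11Fe_0.89)_5Ca_2Si_8O_22(OH)_2) = 952.706 g/mol.
Mg contributes 0.55 × 24.305 = 13.368 g per mole.
13.368/952.706 = 0.0140 → 1.40%.

1.40 wt%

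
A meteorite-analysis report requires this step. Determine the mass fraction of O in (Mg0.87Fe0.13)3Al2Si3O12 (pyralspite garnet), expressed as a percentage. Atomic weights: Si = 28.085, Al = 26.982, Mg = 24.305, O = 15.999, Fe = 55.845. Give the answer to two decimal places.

Molar mass of (Mg0.87Fe0.13)3Al2Si3O12: 2.61·24.305 + 0.39·55.845 + 2·26.982 + 3·28.085 + 12·15.999 = 415.423 g/mol.
Mass of O per formula unit: 12 × 15.999 = 191.988 g.
Weight fraction O = 191.988 / 415.423 = 0.4622.

46.22 wt%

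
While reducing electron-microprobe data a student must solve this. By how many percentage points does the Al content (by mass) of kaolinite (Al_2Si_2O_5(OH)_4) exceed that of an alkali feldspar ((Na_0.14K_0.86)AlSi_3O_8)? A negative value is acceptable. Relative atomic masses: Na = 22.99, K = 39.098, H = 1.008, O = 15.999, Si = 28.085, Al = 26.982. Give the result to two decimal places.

First mineral: 53.964 g Al in 258.157 g formula = 20.90 wt% Al.
Second mineral: 26.982 g Al in 276.072 g formula = 9.77 wt% Al.
20.90% − 9.77% gives a difference of 11.13 percentage points.

11.13 percentage points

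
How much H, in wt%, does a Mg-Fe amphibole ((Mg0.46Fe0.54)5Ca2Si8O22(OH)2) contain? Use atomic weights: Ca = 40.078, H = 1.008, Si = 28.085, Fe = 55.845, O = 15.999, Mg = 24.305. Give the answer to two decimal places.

0.22 wt%

M((Mg0.46Fe0.54)5Ca2Si8O22(OH)2) = 897.511 g/mol.
H contributes 2 × 1.008 = 2.016 g per mole.
2.016/897.511 = 0.0022 → 0.22%.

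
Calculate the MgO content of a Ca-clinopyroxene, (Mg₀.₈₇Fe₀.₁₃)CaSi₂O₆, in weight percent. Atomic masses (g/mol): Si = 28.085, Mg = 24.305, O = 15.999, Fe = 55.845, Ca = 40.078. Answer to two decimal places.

15.89 wt%

Formula mass = 220.647 g/mol.
0.87 Mg → 0.8700 mol MgO per formula unit; M(MgO) = 40.304, so MgO mass = 35.064 g.
35.064/220.647 × 100 = 15.89 wt%.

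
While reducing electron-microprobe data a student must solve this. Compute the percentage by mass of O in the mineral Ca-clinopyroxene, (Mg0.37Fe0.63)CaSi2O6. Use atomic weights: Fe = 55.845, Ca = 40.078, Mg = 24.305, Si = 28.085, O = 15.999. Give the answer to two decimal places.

Molar mass of (Mg0.37Fe0.63)CaSi2O6: 0.37×24.305 + 0.63×55.845 + 1×40.078 + 2×28.085 + 6×15.999 = 236.417 g/mol.
Mass of O per formula unit: 6 × 15.999 = 95.994 g.
Weight fraction O = 95.994 / 236.417 = 0.4060.

40.60 weight percent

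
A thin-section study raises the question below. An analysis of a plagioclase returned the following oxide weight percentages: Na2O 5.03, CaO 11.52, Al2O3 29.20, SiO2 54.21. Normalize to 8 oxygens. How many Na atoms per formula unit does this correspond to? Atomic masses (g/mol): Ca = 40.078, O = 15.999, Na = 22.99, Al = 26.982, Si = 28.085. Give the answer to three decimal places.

Na2O: 5.03/61.979 = 0.08116 mol → 0.16232 mol Na, 0.08116 mol O.
CaO: 11.52/56.077 = 0.20543 mol → 0.20543 mol Ca, 0.20543 mol O.
Al2O3: 29.20/101.961 = 0.28638 mol → 0.57276 mol Al, 0.85914 mol O.
SiO2: 54.21/60.083 = 0.90225 mol → 0.90225 mol Si, 1.80450 mol O.
Total oxygen = 2.95023 mol. Normalization factor = 8/2.95023 = 2.71165.
Na per 8 O = 0.16232 × 2.71165 = 0.440.

0.440 Na apfu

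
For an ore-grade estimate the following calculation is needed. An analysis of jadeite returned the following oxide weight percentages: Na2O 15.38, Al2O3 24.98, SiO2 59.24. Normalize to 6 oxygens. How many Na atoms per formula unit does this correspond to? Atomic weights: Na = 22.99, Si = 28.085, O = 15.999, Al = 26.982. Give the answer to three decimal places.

Na2O: 15.38/61.979 = 0.24815 mol → 0.49630 mol Na, 0.24815 mol O.
Al2O3: 24.98/101.961 = 0.24500 mol → 0.49000 mol Al, 0.73500 mol O.
SiO2: 59.24/60.083 = 0.98597 mol → 0.98597 mol Si, 1.97194 mol O.
Total oxygen = 2.95509 mol. Normalization factor = 6/2.95509 = 2.03040.
Na per 6 O = 0.49630 × 2.03040 = 1.008.

1.008 Na apfu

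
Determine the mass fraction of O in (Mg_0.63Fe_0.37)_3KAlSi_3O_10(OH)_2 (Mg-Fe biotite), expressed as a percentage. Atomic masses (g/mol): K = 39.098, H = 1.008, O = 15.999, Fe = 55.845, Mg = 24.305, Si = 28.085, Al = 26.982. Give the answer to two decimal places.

42.45 weight percent

Molar mass of (Mg_0.63Fe_0.37)_3KAlSi_3O_10(OH)_2: 1.89*24.305 + 1.11*55.845 + 1*39.098 + 1*26.982 + 3*28.085 + 12*15.999 + 2*1.008 = 452.263 g/mol.
Mass of O per formula unit: 12 × 15.999 = 191.988 g.
Weight fraction O = 191.988 / 452.263 = 0.4245.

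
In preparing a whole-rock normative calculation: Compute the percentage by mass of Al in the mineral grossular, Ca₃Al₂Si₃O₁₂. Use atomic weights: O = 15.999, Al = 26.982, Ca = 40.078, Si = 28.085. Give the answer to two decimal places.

Molar mass of Ca₃Al₂Si₃O₁₂: 3·40.078 + 2·26.982 + 3·28.085 + 12·15.999 = 450.441 g/mol.
Mass of Al per formula unit: 2 × 26.982 = 53.964 g.
Weight fraction Al = 53.964 / 450.441 = 0.1198.

11.98 weight percent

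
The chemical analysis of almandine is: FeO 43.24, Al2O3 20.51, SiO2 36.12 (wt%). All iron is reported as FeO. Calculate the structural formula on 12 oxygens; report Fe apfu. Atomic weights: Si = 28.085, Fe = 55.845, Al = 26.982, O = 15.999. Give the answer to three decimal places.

3.000 Fe apfu

FeO: 43.24/71.844 = 0.60186 mol → 0.60186 mol Fe, 0.60186 mol O.
Al2O3: 20.51/101.961 = 0.20116 mol → 0.40232 mol Al, 0.60348 mol O.
SiO2: 36.12/60.083 = 0.60117 mol → 0.60117 mol Si, 1.20234 mol O.
Total oxygen = 2.40768 mol. Normalization factor = 12/2.40768 = 4.98405.
Fe per 12 O = 0.60186 × 4.98405 = 3.000.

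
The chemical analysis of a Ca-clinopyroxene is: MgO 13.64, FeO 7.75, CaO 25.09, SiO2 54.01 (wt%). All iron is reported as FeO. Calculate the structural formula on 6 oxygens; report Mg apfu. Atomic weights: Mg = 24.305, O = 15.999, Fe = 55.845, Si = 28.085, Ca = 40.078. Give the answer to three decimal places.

0.754 Mg apfu

13.64 wt% MgO ÷ 40.304 g/mol = 0.33843 mol, giving 0.33843 Mg and 0.33843 O.
7.75 wt% FeO ÷ 71.844 g/mol = 0.10787 mol, giving 0.10787 Fe and 0.10787 O.
25.09 wt% CaO ÷ 56.077 g/mol = 0.44742 mol, giving 0.44742 Ca and 0.44742 O.
54.01 wt% SiO2 ÷ 60.083 g/mol = 0.89892 mol, giving 0.89892 Si and 1.79784 O.
Oxygen sums to 2.69156; scaling by 6/2.69156 = 2.22919 puts the formula on 6 O.
Mg: 0.33843 × 2.22919 = 0.754 atoms per formula unit.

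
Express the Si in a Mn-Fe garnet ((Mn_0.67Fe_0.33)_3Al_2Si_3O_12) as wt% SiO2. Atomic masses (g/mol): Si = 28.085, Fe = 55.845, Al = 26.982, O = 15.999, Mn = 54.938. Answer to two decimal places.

36.35 wt%

Molar mass of (Mn_0.67Fe_0.33)_3Al_2Si_3O_12 = 2.01·54.938 + 0.99·55.845 + 2·26.982 + 3·28.085 + 12·15.999 = 495.919 g/mol.
Each formula unit contains 3 Si, equivalent to 3/1 = 3.0000 mol SiO2.
M(SiO2) = 1×28.085 + 2×15.999 = 60.083 g/mol.
Mass of SiO2 per formula unit = 3.0000 × 60.083 = 180.249 g.
SiO2 wt% = 180.249 / 495.919 × 100 = 36.35%.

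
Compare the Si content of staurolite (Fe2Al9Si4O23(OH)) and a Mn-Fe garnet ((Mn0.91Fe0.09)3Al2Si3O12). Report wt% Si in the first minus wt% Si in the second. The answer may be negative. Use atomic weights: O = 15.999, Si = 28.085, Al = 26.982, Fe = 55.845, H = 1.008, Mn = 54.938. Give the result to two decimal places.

First mineral: 112.340 g Si in 851.852 g formula = 13.19 wt% Si.
Second mineral: 84.255 g Si in 495.266 g formula = 17.01 wt% Si.
13.19% − 17.01% gives a difference of -3.82 percentage points.

-3.82 percentage points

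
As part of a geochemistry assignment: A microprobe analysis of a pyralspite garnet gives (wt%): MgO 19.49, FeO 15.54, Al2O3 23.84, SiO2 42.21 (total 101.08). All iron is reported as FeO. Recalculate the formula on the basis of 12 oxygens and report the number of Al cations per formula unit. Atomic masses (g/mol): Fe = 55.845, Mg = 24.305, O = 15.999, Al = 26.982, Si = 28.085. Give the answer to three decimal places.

MgO: 19.49/40.304 = 0.48357 mol → 0.48357 mol Mg, 0.48357 mol O.
FeO: 15.54/71.844 = 0.21630 mol → 0.21630 mol Fe, 0.21630 mol O.
Al2O3: 23.84/101.961 = 0.23381 mol → 0.46762 mol Al, 0.70143 mol O.
SiO2: 42.21/60.083 = 0.70253 mol → 0.70253 mol Si, 1.40506 mol O.
Total oxygen = 2.80636 mol. Normalization factor = 12/2.80636 = 4.27600.
Al per 12 O = 0.46762 × 4.27600 = 2.000.

2.000 Al apfu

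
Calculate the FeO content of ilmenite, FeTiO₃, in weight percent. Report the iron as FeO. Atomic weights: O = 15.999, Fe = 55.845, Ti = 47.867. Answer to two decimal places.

Molar mass of FeTiO₃ = 1·55.845 + 1·47.867 + 3·15.999 = 151.709 g/mol.
Each formula unit contains 1 Fe, equivalent to 1/1 = 1.0000 mol FeO.
M(FeO) = 1×55.845 + 1×15.999 = 71.844 g/mol.
Mass of FeO per formula unit = 1.0000 × 71.844 = 71.844 g.
FeO wt% = 71.844 / 151.709 × 100 = 47.36%.

47.36 wt%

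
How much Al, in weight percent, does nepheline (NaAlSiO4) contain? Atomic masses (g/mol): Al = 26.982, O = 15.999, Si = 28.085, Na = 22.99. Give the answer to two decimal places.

18.99 weight percent

Formula mass = 1*22.99 + 1*26.982 + 1*28.085 + 4*15.999 = 142.053 g/mol, of which 26.982 g is Al.
So Al makes up 26.982/142.053 = 0.1899 of the mass, i.e. 18.99%.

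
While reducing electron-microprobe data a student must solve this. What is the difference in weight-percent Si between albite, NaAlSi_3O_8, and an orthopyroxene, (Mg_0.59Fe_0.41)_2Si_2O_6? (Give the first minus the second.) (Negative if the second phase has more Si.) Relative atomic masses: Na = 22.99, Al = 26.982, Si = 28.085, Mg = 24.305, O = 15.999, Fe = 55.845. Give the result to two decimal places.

Si in NaAlSi_3O_8: molar mass 262.219 g/mol; 3×28.085 = 84.255 g → 32.13 wt%.
Si in (Mg_0.59Fe_0.41)_2Si_2O_6: molar mass 226.637 g/mol; 2×28.085 = 56.170 g → 24.78 wt%.
Difference = 32.13 − 24.78 = 7.35 percentage points.

7.35 percentage points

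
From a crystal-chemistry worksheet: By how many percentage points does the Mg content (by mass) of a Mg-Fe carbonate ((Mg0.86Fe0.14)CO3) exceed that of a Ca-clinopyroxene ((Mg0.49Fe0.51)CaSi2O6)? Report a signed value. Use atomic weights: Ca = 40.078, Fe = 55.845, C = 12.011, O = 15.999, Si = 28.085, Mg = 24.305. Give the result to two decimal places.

18.44 percentage points

M((Mg0.86Fe0.14)CO3) = 88.729 g/mol, so wt% Mg = 20.902/88.729 × 100 = 23.56%.
M((Mg0.49Fe0.51)CaSi2O6) = 232.632 g/mol, so wt% Mg = 11.909/232.632 × 100 = 5.12%.
23.56 − 5.12 = 18.44 pp.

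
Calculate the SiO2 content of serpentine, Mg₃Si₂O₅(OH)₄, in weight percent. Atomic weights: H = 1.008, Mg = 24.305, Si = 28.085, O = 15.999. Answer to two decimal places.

43.36 wt%

M(Mg₃Si₂O₅(OH)₄) = 277.108 g/mol; M(SiO2) = 60.083 g/mol.
Moles SiO2 per formula unit = 2 Si ÷ 1 = 2.0000.
SiO2 fraction = (2.0000 × 60.083) / 277.108 = 120.166/277.108 = 0.4336.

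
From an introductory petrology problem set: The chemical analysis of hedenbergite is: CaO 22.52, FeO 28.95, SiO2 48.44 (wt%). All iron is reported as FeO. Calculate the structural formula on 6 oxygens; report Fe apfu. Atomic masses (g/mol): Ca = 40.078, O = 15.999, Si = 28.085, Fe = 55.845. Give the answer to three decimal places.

1.000 Fe apfu

22.52 wt% CaO ÷ 56.077 g/mol = 0.40159 mol, giving 0.40159 Ca and 0.40159 O.
28.95 wt% FeO ÷ 71.844 g/mol = 0.40296 mol, giving 0.40296 Fe and 0.40296 O.
48.44 wt% SiO2 ÷ 60.083 g/mol = 0.80622 mol, giving 0.80622 Si and 1.61244 O.
Oxygen sums to 2.41699; scaling by 6/2.41699 = 2.48243 puts the formula on 6 O.
Fe: 0.40296 × 2.48243 = 1.000 atoms per formula unit.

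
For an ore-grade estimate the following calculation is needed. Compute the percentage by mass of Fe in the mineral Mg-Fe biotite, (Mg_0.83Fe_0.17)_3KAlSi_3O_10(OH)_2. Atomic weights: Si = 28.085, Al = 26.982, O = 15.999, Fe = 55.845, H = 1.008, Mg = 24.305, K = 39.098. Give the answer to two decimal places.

Formula mass = 2.49*24.305 + 0.51*55.845 + 1*39.098 + 1*26.982 + 3*28.085 + 12*15.999 + 2*1.008 = 433.339 g/mol, of which 28.481 g is Fe.
So Fe makes up 28.481/433.339 = 0.0657 of the mass, i.e. 6.57%.

6.57 weight percent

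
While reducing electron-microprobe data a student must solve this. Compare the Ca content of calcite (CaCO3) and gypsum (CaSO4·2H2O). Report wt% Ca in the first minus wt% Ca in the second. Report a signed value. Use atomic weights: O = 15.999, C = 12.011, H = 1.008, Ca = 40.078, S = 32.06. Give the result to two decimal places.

M(CaCO3) = 100.086 g/mol, so wt% Ca = 40.078/100.086 × 100 = 40.04%.
M(CaSO4·2H2O) = 172.164 g/mol, so wt% Ca = 40.078/172.164 × 100 = 23.28%.
40.04 − 23.28 = 16.76 pp.

16.76 percentage points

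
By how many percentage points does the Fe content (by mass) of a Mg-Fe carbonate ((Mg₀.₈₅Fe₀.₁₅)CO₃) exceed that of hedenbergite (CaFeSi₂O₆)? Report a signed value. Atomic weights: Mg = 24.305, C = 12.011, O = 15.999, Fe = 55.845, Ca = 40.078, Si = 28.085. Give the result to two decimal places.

-13.10 percentage points

M((Mg₀.₈₅Fe₀.₁₅)CO₃) = 89.044 g/mol, so wt% Fe = 8.377/89.044 × 100 = 9.41%.
M(CaFeSi₂O₆) = 248.087 g/mol, so wt% Fe = 55.845/248.087 × 100 = 22.51%.
9.41 − 22.51 = -13.10 pp.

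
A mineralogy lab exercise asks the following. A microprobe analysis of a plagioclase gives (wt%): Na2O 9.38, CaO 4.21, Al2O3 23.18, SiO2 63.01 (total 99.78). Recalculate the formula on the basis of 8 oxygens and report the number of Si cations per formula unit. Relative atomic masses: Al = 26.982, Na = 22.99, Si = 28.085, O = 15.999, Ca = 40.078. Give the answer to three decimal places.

2.791 Si apfu

Na2O (M=61.979): mol = 0.15134; Na = 0.30268, O = 0.15134.
CaO (M=56.077): mol = 0.07508; Ca = 0.07508, O = 0.07508.
Al2O3 (M=101.961): mol = 0.22734; Al = 0.45468, O = 0.68202.
SiO2 (M=60.083): mol = 1.04872; Si = 1.04872, O = 2.09744.
ΣO = 3.00588; factor = 8/ΣO = 2.66145.
Si apfu = 1.04872 × 2.66145 = 2.791.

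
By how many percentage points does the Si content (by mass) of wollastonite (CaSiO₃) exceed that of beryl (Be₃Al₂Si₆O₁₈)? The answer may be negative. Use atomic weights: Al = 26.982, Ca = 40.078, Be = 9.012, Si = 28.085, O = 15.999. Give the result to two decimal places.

-7.17 percentage points

Si in CaSiO₃: molar mass 116.160 g/mol; 1×28.085 = 28.085 g → 24.18 wt%.
Si in Be₃Al₂Si₆O₁₈: molar mass 537.492 g/mol; 6×28.085 = 168.510 g → 31.35 wt%.
Difference = 24.18 − 31.35 = -7.17 percentage points.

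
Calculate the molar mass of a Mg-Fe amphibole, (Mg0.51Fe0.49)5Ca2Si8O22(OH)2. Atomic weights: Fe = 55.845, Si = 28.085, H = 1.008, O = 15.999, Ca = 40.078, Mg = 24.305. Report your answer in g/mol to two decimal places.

889.63 g/mol

The formula mass is the sum 2.55(24.305) + 2.45(55.845) + 2(40.078) + 8(28.085) + 24(15.999) + 2(1.008).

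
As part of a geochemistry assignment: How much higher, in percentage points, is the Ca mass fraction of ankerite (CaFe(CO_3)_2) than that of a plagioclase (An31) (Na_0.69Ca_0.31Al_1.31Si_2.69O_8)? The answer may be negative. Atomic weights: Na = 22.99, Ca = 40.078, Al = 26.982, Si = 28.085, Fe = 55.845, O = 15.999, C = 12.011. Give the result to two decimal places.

Ca in CaFe(CO_3)_2: molar mass 215.939 g/mol; 1×40.078 = 40.078 g → 18.56 wt%.
Ca in Na_0.69Ca_0.31Al_1.31Si_2.69O_8: molar mass 267.174 g/mol; 0.31×40.078 = 12.424 g → 4.65 wt%.
Difference = 18.56 − 4.65 = 13.91 percentage points.

13.91 percentage points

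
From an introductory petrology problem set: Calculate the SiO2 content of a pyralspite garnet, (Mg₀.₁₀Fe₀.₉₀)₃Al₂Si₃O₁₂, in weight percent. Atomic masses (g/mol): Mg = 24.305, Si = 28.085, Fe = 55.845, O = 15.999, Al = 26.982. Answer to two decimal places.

M((Mg₀.₁₀Fe₀.₉₀)₃Al₂Si₃O₁₂) = 488.280 g/mol; M(SiO2) = 60.083 g/mol.
Moles SiO2 per formula unit = 3 Si ÷ 1 = 3.0000.
SiO2 fraction = (3.0000 × 60.083) / 488.280 = 180.249/488.280 = 0.3692.

36.92 wt%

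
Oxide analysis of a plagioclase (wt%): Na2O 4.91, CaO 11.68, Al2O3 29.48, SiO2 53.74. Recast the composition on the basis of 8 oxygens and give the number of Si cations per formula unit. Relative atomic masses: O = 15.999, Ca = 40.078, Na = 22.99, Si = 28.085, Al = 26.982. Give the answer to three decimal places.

Na2O: 4.91/61.979 = 0.07922 mol → 0.15844 mol Na, 0.07922 mol O.
CaO: 11.68/56.077 = 0.20829 mol → 0.20829 mol Ca, 0.20829 mol O.
Al2O3: 29.48/101.961 = 0.28913 mol → 0.57826 mol Al, 0.86739 mol O.
SiO2: 53.74/60.083 = 0.89443 mol → 0.89443 mol Si, 1.78886 mol O.
Total oxygen = 2.94376 mol. Normalization factor = 8/2.94376 = 2.71761.
Si per 8 O = 0.89443 × 2.71761 = 2.431.

2.431 Si apfu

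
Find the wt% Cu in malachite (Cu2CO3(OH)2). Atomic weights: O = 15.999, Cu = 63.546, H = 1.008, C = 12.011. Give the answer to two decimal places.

Molar mass of Cu2CO3(OH)2: 2*63.546 + 1*12.011 + 5*15.999 + 2*1.008 = 221.114 g/mol.
Mass of Cu per formula unit: 2 × 63.546 = 127.092 g.
Weight fraction Cu = 127.092 / 221.114 = 0.5748.

57.48 weight percent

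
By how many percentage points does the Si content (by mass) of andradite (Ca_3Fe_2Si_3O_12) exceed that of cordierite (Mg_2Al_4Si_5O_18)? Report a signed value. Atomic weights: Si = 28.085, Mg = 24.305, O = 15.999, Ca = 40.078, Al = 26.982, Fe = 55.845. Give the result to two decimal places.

M(Ca_3Fe_2Si_3O_12) = 508.167 g/mol, so wt% Si = 84.255/508.167 × 100 = 16.58%.
M(Mg_2Al_4Si_5O_18) = 584.945 g/mol, so wt% Si = 140.425/584.945 × 100 = 24.01%.
16.58 − 24.01 = -7.43 pp.

-7.43 percentage points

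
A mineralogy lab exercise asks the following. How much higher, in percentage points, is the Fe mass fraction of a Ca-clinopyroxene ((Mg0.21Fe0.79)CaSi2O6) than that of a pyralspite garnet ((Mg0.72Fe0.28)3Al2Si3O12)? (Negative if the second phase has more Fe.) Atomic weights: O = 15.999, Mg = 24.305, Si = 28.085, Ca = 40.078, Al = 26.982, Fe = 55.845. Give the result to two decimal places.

7.35 percentage points

First mineral: 44.118 g Fe in 241.464 g formula = 18.27 wt% Fe.
Second mineral: 46.910 g Fe in 429.616 g formula = 10.92 wt% Fe.
18.27% − 10.92% gives a difference of 7.35 percentage points.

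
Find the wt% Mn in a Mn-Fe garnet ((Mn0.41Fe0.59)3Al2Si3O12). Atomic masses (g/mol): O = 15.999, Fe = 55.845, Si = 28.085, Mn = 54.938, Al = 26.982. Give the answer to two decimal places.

13.61 wt%

M((Mn0.41Fe0.59)3Al2Si3O12) = 496.626 g/mol.
Mn contributes 1.23 × 54.938 = 67.574 g per mole.
67.574/496.626 = 0.1361 → 13.61%.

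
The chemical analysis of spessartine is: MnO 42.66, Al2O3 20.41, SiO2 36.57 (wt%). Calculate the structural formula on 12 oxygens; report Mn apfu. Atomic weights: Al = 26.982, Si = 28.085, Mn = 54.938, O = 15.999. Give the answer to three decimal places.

2.983 Mn apfu

MnO (M=70.937): mol = 0.60138; Mn = 0.60138, O = 0.60138.
Al2O3 (M=101.961): mol = 0.20017; Al = 0.40034, O = 0.60051.
SiO2 (M=60.083): mol = 0.60866; Si = 0.60866, O = 1.21732.
ΣO = 2.41921; factor = 12/ΣO = 4.96030.
Mn apfu = 0.60138 × 4.96030 = 2.983.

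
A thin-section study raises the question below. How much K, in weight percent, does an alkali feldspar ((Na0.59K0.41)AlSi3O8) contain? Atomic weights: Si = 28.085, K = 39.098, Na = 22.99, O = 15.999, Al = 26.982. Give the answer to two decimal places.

Molar mass of (Na0.59K0.41)AlSi3O8: 0.59·22.99 + 0.41·39.098 + 1·26.982 + 3·28.085 + 8·15.999 = 268.823 g/mol.
Mass of K per formula unit: 0.41 × 39.098 = 16.030 g.
Weight fraction K = 16.030 / 268.823 = 0.0596.

5.96 weight percent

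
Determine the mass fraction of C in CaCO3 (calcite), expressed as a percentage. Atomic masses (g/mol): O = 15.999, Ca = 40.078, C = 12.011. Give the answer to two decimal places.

12.00 mass %

Formula mass = 1·40.078 + 1·12.011 + 3·15.999 = 100.086 g/mol, of which 12.011 g is C.
So C makes up 12.011/100.086 = 0.1200 of the mass, i.e. 12.00%.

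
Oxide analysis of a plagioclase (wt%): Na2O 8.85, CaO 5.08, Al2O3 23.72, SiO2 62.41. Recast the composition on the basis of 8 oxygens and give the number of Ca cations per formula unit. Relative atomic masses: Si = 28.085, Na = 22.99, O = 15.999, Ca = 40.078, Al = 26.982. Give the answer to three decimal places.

0.241 Ca apfu

8.85 wt% Na2O ÷ 61.979 g/mol = 0.14279 mol, giving 0.28558 Na and 0.14279 O.
5.08 wt% CaO ÷ 56.077 g/mol = 0.09059 mol, giving 0.09059 Ca and 0.09059 O.
23.72 wt% Al2O3 ÷ 101.961 g/mol = 0.23264 mol, giving 0.46528 Al and 0.69792 O.
62.41 wt% SiO2 ÷ 60.083 g/mol = 1.03873 mol, giving 1.03873 Si and 2.07746 O.
Oxygen sums to 3.00876; scaling by 8/3.00876 = 2.65890 puts the formula on 8 O.
Ca: 0.09059 × 2.65890 = 0.241 atoms per formula unit.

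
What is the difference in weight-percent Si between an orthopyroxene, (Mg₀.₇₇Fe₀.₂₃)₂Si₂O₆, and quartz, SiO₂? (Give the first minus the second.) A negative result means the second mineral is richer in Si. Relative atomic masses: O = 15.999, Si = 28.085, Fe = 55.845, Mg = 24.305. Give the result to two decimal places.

M((Mg₀.₇₇Fe₀.₂₃)₂Si₂O₆) = 215.282 g/mol, so wt% Si = 56.170/215.282 × 100 = 26.09%.
M(SiO₂) = 60.083 g/mol, so wt% Si = 28.085/60.083 × 100 = 46.74%.
26.09 − 46.74 = -20.65 pp.

-20.65 percentage points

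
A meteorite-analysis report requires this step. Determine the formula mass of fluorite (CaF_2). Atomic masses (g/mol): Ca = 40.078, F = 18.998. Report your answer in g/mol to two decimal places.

78.07 g/mol

M = 1*40.078 + 2*18.998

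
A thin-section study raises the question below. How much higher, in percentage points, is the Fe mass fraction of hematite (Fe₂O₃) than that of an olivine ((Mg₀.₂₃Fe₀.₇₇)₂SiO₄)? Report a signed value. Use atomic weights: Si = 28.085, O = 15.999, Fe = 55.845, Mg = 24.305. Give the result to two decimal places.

24.50 percentage points

First mineral: 111.690 g Fe in 159.687 g formula = 69.94 wt% Fe.
Second mineral: 86.001 g Fe in 189.263 g formula = 45.44 wt% Fe.
69.94% − 45.44% gives a difference of 24.50 percentage points.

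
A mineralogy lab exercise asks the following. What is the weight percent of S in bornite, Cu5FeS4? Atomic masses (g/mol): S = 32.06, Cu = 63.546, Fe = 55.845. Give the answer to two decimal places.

Formula mass = 5×63.546 + 1×55.845 + 4×32.06 = 501.815 g/mol, of which 128.240 g is S.
So S makes up 128.240/501.815 = 0.2556 of the mass, i.e. 25.56%.

25.56 wt%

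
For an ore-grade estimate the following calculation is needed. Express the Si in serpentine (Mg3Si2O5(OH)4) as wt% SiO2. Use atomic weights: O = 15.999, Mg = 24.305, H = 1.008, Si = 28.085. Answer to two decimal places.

Formula mass = 277.108 g/mol.
2 Si → 2.0000 mol SiO2 per formula unit; M(SiO2) = 60.083, so SiO2 mass = 120.166 g.
120.166/277.108 × 100 = 43.36 wt%.

43.36 wt%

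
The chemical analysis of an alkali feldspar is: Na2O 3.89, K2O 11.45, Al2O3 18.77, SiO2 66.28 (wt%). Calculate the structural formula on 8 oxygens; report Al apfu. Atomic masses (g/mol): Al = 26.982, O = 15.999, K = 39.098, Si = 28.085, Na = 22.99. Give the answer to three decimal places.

1.001 Al apfu

3.89 wt% Na2O ÷ 61.979 g/mol = 0.06276 mol, giving 0.12552 Na and 0.06276 O.
11.45 wt% K2O ÷ 94.195 g/mol = 0.12156 mol, giving 0.24312 K and 0.12156 O.
18.77 wt% Al2O3 ÷ 101.961 g/mol = 0.18409 mol, giving 0.36818 Al and 0.55227 O.
66.28 wt% SiO2 ÷ 60.083 g/mol = 1.10314 mol, giving 1.10314 Si and 2.20628 O.
Oxygen sums to 2.94287; scaling by 8/2.94287 = 2.71843 puts the formula on 8 O.
Al: 0.36818 × 2.71843 = 1.001 atoms per formula unit.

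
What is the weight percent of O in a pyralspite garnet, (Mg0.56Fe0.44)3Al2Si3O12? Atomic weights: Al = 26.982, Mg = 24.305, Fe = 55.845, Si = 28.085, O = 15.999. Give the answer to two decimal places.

43.17 mass %

M((Mg0.56Fe0.44)3Al2Si3O12) = 444.755 g/mol.
O contributes 12 × 15.999 = 191.988 g per mole.
191.988/444.755 = 0.4317 → 43.17%.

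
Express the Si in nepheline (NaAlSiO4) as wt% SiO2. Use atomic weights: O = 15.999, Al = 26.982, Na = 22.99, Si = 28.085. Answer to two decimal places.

Molar mass of NaAlSiO4 = 1*22.99 + 1*26.982 + 1*28.085 + 4*15.999 = 142.053 g/mol.
Each formula unit contains 1 Si, equivalent to 1/1 = 1.0000 mol SiO2.
M(SiO2) = 1×28.085 + 2×15.999 = 60.083 g/mol.
Mass of SiO2 per formula unit = 1.0000 × 60.083 = 60.083 g.
SiO2 wt% = 60.083 / 142.053 × 100 = 42.30%.

42.30 wt%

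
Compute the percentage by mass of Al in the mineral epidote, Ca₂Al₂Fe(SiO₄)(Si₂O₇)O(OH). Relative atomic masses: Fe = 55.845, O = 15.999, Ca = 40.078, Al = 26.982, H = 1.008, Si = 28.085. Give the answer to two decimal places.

11.17 mass %

Molar mass of Ca₂Al₂Fe(SiO₄)(Si₂O₇)O(OH): 2×40.078 + 2×26.982 + 1×55.845 + 3×28.085 + 13×15.999 + 1×1.008 = 483.215 g/mol.
Mass of Al per formula unit: 2 × 26.982 = 53.964 g.
Weight fraction Al = 53.964 / 483.215 = 0.1117.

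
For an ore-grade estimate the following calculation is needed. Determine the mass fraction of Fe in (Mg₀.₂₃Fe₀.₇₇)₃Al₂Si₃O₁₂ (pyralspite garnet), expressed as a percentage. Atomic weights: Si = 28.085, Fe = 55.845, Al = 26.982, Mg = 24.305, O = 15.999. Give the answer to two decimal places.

Formula mass = 0.69×24.305 + 2.31×55.845 + 2×26.982 + 3×28.085 + 12×15.999 = 475.979 g/mol, of which 129.002 g is Fe.
So Fe makes up 129.002/475.979 = 0.2710 of the mass, i.e. 27.10%.

27.10 weight percent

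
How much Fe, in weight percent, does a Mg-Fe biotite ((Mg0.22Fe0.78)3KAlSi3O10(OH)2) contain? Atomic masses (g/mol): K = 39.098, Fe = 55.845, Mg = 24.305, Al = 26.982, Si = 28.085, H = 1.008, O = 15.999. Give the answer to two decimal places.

M((Mg0.22Fe0.78)3KAlSi3O10(OH)2) = 491.058 g/mol.
Fe contributes 2.34 × 55.845 = 130.677 g per mole.
130.677/491.058 = 0.2661 → 26.61%.

26.61 weight percent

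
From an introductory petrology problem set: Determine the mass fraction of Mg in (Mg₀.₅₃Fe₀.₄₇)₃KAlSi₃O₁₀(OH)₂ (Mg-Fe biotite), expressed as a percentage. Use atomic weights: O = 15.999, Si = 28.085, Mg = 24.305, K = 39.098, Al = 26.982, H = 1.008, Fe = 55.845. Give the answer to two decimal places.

8.37 wt%

Molar mass of (Mg₀.₅₃Fe₀.₄₇)₃KAlSi₃O₁₀(OH)₂: 1.59*24.305 + 1.41*55.845 + 1*39.098 + 1*26.982 + 3*28.085 + 12*15.999 + 2*1.008 = 461.725 g/mol.
Mass of Mg per formula unit: 1.59 × 24.305 = 38.645 g.
Weight fraction Mg = 38.645 / 461.725 = 0.0837.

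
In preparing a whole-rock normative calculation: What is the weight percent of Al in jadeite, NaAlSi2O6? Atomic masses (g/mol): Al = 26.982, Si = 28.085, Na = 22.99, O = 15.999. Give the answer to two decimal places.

M(NaAlSi2O6) = 202.136 g/mol.
Al contributes 1 × 26.982 = 26.982 g per mole.
26.982/202.136 = 0.1335 → 13.35%.

13.35 mass %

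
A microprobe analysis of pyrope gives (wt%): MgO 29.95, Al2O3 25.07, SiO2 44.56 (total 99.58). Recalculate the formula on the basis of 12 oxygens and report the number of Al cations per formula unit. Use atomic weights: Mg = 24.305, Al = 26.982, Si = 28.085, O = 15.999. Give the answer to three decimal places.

1.991 Al apfu

29.95 wt% MgO ÷ 40.304 g/mol = 0.74310 mol, giving 0.74310 Mg and 0.74310 O.
25.07 wt% Al2O3 ÷ 101.961 g/mol = 0.24588 mol, giving 0.49176 Al and 0.73764 O.
44.56 wt% SiO2 ÷ 60.083 g/mol = 0.74164 mol, giving 0.74164 Si and 1.48328 O.
Oxygen sums to 2.96402; scaling by 12/2.96402 = 4.04856 puts the formula on 12 O.
Al: 0.49176 × 4.04856 = 1.991 atoms per formula unit.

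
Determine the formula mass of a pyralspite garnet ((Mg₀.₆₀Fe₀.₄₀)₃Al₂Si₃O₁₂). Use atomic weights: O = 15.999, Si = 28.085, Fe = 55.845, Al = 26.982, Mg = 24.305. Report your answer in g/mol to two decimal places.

M = 1.80·24.305 + 1.20·55.845 + 2·26.982 + 3·28.085 + 12·15.999

440.97 g/mol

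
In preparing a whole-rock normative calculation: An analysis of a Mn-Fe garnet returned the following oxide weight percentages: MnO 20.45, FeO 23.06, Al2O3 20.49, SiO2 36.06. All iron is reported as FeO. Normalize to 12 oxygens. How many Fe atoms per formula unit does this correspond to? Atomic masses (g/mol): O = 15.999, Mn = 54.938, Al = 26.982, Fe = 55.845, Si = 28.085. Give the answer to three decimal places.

MnO (M=70.937): mol = 0.28828; Mn = 0.28828, O = 0.28828.
FeO (M=71.844): mol = 0.32097; Fe = 0.32097, O = 0.32097.
Al2O3 (M=101.961): mol = 0.20096; Al = 0.40192, O = 0.60288.
SiO2 (M=60.083): mol = 0.60017; Si = 0.60017, O = 1.20034.
ΣO = 2.41247; factor = 12/ΣO = 4.97416.
Fe apfu = 0.32097 × 4.97416 = 1.597.

1.597 Fe apfu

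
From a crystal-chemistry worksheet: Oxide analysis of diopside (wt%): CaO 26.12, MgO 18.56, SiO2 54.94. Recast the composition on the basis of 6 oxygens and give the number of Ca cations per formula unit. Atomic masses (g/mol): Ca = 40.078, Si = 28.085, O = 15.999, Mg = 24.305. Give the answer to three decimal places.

26.12 wt% CaO ÷ 56.077 g/mol = 0.46579 mol, giving 0.46579 Ca and 0.46579 O.
18.56 wt% MgO ÷ 40.304 g/mol = 0.46050 mol, giving 0.46050 Mg and 0.46050 O.
54.94 wt% SiO2 ÷ 60.083 g/mol = 0.91440 mol, giving 0.91440 Si and 1.82880 O.
Oxygen sums to 2.75509; scaling by 6/2.75509 = 2.17779 puts the formula on 6 O.
Ca: 0.46579 × 2.17779 = 1.014 atoms per formula unit.

1.014 Ca apfu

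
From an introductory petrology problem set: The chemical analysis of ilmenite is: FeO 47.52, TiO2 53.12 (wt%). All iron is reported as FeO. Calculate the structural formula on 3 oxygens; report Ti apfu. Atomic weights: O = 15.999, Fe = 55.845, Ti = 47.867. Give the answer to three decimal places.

FeO: 47.52/71.844 = 0.66143 mol → 0.66143 mol Fe, 0.66143 mol O.
TiO2: 53.12/79.865 = 0.66512 mol → 0.66512 mol Ti, 1.33024 mol O.
Total oxygen = 1.99167 mol. Normalization factor = 3/1.99167 = 1.50627.
Ti per 3 O = 0.66512 × 1.50627 = 1.002.

1.002 Ti apfu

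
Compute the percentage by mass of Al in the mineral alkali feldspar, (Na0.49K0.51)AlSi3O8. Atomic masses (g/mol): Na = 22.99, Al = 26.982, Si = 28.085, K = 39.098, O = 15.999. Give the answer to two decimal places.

9.98 wt%

Molar mass of (Na0.49K0.51)AlSi3O8: 0.49×22.99 + 0.51×39.098 + 1×26.982 + 3×28.085 + 8×15.999 = 270.434 g/mol.
Mass of Al per formula unit: 1 × 26.982 = 26.982 g.
Weight fraction Al = 26.982 / 270.434 = 0.0998.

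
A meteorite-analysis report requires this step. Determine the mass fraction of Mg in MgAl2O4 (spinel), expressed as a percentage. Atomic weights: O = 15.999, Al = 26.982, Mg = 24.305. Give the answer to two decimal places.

Formula mass = 1×24.305 + 2×26.982 + 4×15.999 = 142.265 g/mol, of which 24.305 g is Mg.
So Mg makes up 24.305/142.265 = 0.1708 of the mass, i.e. 17.08%.

17.08 weight percent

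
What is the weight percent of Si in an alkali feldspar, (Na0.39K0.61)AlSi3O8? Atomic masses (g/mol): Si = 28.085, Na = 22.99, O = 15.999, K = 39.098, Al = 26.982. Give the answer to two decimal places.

30.97 mass %

M((Na0.39K0.61)AlSi3O8) = 272.045 g/mol.
Si contributes 3 × 28.085 = 84.255 g per mole.
84.255/272.045 = 0.3097 → 30.97%.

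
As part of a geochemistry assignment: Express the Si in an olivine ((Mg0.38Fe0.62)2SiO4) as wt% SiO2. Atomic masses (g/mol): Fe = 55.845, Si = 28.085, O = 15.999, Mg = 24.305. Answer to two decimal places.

33.42 wt%

Molar mass of (Mg0.38Fe0.62)2SiO4 = 0.76·24.305 + 1.24·55.845 + 1·28.085 + 4·15.999 = 179.801 g/mol.
Each formula unit contains 1 Si, equivalent to 1/1 = 1.0000 mol SiO2.
M(SiO2) = 1×28.085 + 2×15.999 = 60.083 g/mol.
Mass of SiO2 per formula unit = 1.0000 × 60.083 = 60.083 g.
SiO2 wt% = 60.083 / 179.801 × 100 = 33.42%.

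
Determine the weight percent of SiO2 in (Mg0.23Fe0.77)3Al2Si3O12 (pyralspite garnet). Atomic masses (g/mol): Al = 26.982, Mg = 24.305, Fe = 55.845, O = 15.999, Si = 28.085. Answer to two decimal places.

37.87 wt%

Molar mass of (Mg0.23Fe0.77)3Al2Si3O12 = 0.69·24.305 + 2.31·55.845 + 2·26.982 + 3·28.085 + 12·15.999 = 475.979 g/mol.
Each formula unit contains 3 Si, equivalent to 3/1 = 3.0000 mol SiO2.
M(SiO2) = 1×28.085 + 2×15.999 = 60.083 g/mol.
Mass of SiO2 per formula unit = 3.0000 × 60.083 = 180.249 g.
SiO2 wt% = 180.249 / 475.979 × 100 = 37.87%.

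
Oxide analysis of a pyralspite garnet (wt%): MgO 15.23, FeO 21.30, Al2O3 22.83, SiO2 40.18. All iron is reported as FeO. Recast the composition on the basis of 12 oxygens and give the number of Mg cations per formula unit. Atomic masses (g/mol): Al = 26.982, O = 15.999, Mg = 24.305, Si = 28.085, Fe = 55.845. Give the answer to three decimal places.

1.690 Mg apfu

MgO: 15.23/40.304 = 0.37788 mol → 0.37788 mol Mg, 0.37788 mol O.
FeO: 21.30/71.844 = 0.29648 mol → 0.29648 mol Fe, 0.29648 mol O.
Al2O3: 22.83/101.961 = 0.22391 mol → 0.44782 mol Al, 0.67173 mol O.
SiO2: 40.18/60.083 = 0.66874 mol → 0.66874 mol Si, 1.33748 mol O.
Total oxygen = 2.68357 mol. Normalization factor = 12/2.68357 = 4.47166.
Mg per 12 O = 0.37788 × 4.47166 = 1.690.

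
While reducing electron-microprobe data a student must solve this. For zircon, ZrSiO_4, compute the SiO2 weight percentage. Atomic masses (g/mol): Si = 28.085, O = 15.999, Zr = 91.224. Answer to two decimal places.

Molar mass of ZrSiO_4 = 1*91.224 + 1*28.085 + 4*15.999 = 183.305 g/mol.
Each formula unit contains 1 Si, equivalent to 1/1 = 1.0000 mol SiO2.
M(SiO2) = 1×28.085 + 2×15.999 = 60.083 g/mol.
Mass of SiO2 per formula unit = 1.0000 × 60.083 = 60.083 g.
SiO2 wt% = 60.083 / 183.305 × 100 = 32.78%.

32.78 wt%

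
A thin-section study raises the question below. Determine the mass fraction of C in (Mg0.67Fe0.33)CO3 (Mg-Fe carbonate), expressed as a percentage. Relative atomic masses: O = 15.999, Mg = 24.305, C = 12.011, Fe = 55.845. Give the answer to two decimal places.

M((Mg0.67Fe0.33)CO3) = 94.721 g/mol.
C contributes 1 × 12.011 = 12.011 g per mole.
12.011/94.721 = 0.1268 → 12.68%.

12.68 weight percent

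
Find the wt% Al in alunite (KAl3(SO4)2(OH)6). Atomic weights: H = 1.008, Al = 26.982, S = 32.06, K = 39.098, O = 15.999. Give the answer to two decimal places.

Molar mass of KAl3(SO4)2(OH)6: 1·39.098 + 3·26.982 + 2·32.06 + 14·15.999 + 6·1.008 = 414.198 g/mol.
Mass of Al per formula unit: 3 × 26.982 = 80.946 g.
Weight fraction Al = 80.946 / 414.198 = 0.1954.

19.54 wt%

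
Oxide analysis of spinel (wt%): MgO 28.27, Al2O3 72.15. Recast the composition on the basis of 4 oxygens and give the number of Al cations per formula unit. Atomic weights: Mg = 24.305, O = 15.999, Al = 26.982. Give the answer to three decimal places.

28.27 wt% MgO ÷ 40.304 g/mol = 0.70142 mol, giving 0.70142 Mg and 0.70142 O.
72.15 wt% Al2O3 ÷ 101.961 g/mol = 0.70762 mol, giving 1.41524 Al and 2.12286 O.
Oxygen sums to 2.82428; scaling by 4/2.82428 = 1.41629 puts the formula on 4 O.
Al: 1.41524 × 1.41629 = 2.004 atoms per formula unit.

2.004 Al apfu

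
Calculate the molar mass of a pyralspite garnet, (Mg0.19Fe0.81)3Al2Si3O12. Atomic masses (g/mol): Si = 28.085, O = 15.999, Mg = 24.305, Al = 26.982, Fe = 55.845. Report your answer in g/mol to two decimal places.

M = 0.57×24.305 + 2.43×55.845 + 2×26.982 + 3×28.085 + 12×15.999

479.76 g/mol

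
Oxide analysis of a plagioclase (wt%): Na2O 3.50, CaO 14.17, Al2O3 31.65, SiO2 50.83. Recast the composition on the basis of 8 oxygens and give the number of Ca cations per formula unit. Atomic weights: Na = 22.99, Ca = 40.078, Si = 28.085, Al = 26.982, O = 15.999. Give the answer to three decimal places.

Na2O (M=61.979): mol = 0.05647; Na = 0.11294, O = 0.05647.
CaO (M=56.077): mol = 0.25269; Ca = 0.25269, O = 0.25269.
Al2O3 (M=101.961): mol = 0.31041; Al = 0.62082, O = 0.93123.
SiO2 (M=60.083): mol = 0.84600; Si = 0.84600, O = 1.69200.
ΣO = 2.93239; factor = 8/ΣO = 2.72815.
Ca apfu = 0.25269 × 2.72815 = 0.689.

0.689 Ca apfu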